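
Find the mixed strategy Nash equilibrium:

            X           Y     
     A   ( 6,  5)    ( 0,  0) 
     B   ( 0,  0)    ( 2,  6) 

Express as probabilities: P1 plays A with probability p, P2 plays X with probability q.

p = 0.5455, q = 0.25

Work:
Find probabilities that make opponent indifferent:
P2 chooses q to make P1 indifferent between A and B
P1 chooses p to make P2 indifferent between X and Y
Mixed NE: P1 plays (A: 0.5455, B: 0.4545), P2 plays (X: 0.25, Y: 0.75)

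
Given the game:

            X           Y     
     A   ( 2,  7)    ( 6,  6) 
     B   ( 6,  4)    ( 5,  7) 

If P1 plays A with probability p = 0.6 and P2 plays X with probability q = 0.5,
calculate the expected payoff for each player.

E[P1] = 4.6, E[P2] = 6.1

Work:
E[P1] = p·q·π₁(A,X) + p·(1-q)·π₁(A,Y) + (1-p)·q·π₁(B,X) + (1-p)·(1-q)·π₁(B,Y)
= 0.6·0.5·2 + 0.6·0.5·6 + 0.4·0.5·6 + 0.4·0.5·5
= 4.6

E[P2] = 6.1 (similar calculation)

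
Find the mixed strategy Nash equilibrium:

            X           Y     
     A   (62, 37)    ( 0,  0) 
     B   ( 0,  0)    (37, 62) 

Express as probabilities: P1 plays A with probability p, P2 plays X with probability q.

p = 0.6263, q = 0.3737

Work:
Find probabilities that make opponent indifferent:
P2 chooses q to make P1 indifferent between A and B
P1 chooses p to make P2 indifferent between X and Y
Mixed NE: P1 plays (A: 0.6263, B: 0.3737), P2 plays (X: 0.3737, Y: 0.6263)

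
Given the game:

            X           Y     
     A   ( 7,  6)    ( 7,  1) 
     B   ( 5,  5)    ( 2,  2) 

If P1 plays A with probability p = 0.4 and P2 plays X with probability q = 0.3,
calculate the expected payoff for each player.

E[P1] = 4.54, E[P2] = 2.74

Work:
E[P1] = p·q·π₁(A,X) + p·(1-q)·π₁(A,Y) + (1-p)·q·π₁(B,X) + (1-p)·(1-q)·π₁(B,Y)
= 0.4·0.3·7 + 0.4·0.7·7 + 0.6·0.3·5 + 0.6·0.7·2
= 4.54

E[P2] = 2.74 (similar calculation)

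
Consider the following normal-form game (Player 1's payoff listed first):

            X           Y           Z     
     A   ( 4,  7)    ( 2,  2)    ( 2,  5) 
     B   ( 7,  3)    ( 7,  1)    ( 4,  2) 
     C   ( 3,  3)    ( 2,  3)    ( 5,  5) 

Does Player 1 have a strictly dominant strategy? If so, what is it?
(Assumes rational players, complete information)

No strictly dominant strategy exists for Player 1

Work:
A strategy strictly dominates another if it gives a strictly higher payoff against every opponent action. Compare each pair of P1's strategies column-by-column:
  A vs B: [4 vs 7, 2 vs 7, 2 vs 4] → A does not strictly dominate B (column X: 4 ≤ 7)
  A vs C: [4 vs 3, 2 vs 2, 2 vs 5] → A does not strictly dominate C (column Y: 2 ≤ 2)
  B vs A: [7 vs 4, 7 vs 2, 4 vs 2] → B strictly dominates A
  B vs C: [7 vs 3, 7 vs 2, 4 vs 5] → B does not strictly dominate C (column Z: 4 ≤ 5)
  C vs A: [3 vs 4, 2 vs 2, 5 vs 2] → C does not strictly dominate A (column X: 3 ≤ 4)
  C vs B: [3 vs 7, 2 vs 7, 5 vs 4] → C does not strictly dominate B (column X: 3 ≤ 7)
No single strategy strictly dominates all others → no strictly dominant strategy.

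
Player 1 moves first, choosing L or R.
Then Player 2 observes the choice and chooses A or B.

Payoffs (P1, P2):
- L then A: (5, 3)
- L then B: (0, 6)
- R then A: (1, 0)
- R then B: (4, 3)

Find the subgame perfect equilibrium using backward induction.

P1 plays R, P2 plays B after L and B after R; Payoff (4, 3)

Work:
Backward induction:
After L: P2 chooses B → P1 gets 0
After R: P2 chooses B → P1 gets 4
P1 chooses R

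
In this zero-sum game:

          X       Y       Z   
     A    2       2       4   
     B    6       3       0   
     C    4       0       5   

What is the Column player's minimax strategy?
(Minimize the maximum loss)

Column should play Y, value = 3

Work:
Column player minimizes Row's maximum payoff:
Column X: max payoff to Row = 6
Column Y: max payoff to Row = 3
Column Z: max payoff to Row = 5
Minimum is 3, achieved by column Y.
Minimax strategy: Y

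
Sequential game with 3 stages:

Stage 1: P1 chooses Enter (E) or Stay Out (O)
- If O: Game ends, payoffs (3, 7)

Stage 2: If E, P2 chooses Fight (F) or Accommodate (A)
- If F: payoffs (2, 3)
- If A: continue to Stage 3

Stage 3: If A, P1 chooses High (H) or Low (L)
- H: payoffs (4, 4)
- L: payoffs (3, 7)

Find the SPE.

SPE: (E, A, H); Outcome (4, 4)

Work:
Stage 3: P1 chooses H (4 vs 3)
Stage 2: P2: F->3, A->4 (anticipating H). Choose A
Stage 1: P1: O->3, E->4 (anticipating A, H). Choose E
SPE path: E -> A -> H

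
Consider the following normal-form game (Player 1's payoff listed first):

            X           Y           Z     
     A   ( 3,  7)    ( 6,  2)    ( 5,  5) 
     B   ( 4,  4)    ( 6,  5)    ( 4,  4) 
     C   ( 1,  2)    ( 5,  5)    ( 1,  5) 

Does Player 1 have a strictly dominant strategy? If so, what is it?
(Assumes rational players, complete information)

No strictly dominant strategy exists for Player 1

Work:
A strategy strictly dominates another if it gives a strictly higher payoff against every opponent action. Compare each pair of P1's strategies column-by-column:
  A vs B: [3 vs 4, 6 vs 6, 5 vs 4] → A does not strictly dominate B (column X: 3 ≤ 4)
  A vs C: [3 vs 1, 6 vs 5, 5 vs 1] → A strictly dominates C
  B vs A: [4 vs 3, 6 vs 6, 4 vs 5] → B does not strictly dominate A (column Y: 6 ≤ 6)
  B vs C: [4 vs 1, 6 vs 5, 4 vs 1] → B strictly dominates C
  C vs A: [1 vs 3, 5 vs 6, 1 vs 5] → C does not strictly dominate A (column X: 1 ≤ 3)
  C vs B: [1 vs 4, 5 vs 6, 1 vs 4] → C does not strictly dominate B (column X: 1 ≤ 4)
No single strategy strictly dominates all others → no strictly dominant strategy.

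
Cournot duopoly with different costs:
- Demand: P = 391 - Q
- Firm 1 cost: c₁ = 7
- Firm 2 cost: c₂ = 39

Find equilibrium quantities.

q₁* = 138.67, q₂* = 106.67

Work:
Reaction: q₁ = (391 - 7 - q₂)/2
Reaction: q₂ = (391 - 39 - q₁)/2
Solve simultaneously:
q₁* = (391 - 2×7 + 39)/3 = 138.67
q₂* = (391 - 2×39 + 7)/3 = 106.67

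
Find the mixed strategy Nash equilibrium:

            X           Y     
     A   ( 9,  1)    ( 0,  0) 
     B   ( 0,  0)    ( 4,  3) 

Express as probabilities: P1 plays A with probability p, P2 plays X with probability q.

p = 0.75, q = 0.3077

Work:
Find probabilities that make opponent indifferent:
P2 chooses q to make P1 indifferent between A and B
P1 chooses p to make P2 indifferent between X and Y
Mixed NE: P1 plays (A: 0.75, B: 0.25), P2 plays (X: 0.3077, Y: 0.6923)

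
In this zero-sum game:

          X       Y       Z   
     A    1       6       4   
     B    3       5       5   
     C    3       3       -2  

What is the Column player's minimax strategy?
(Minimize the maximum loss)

Column should play X, value = 3

Work:
Column player minimizes Row's maximum payoff:
Column X: max payoff to Row = 3
Column Y: max payoff to Row = 6
Column Z: max payoff to Row = 5
Minimum is 3, achieved by column X.
Minimax strategy: X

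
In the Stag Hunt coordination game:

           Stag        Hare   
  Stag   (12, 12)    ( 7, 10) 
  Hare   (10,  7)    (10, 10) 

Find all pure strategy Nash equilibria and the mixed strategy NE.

Pure NE: (Stag, Stag) and (Hare, Hare); Mixed NE: p = 0.6, q = 0.6

Work:
Check pure NE:
(Stag, Stag): (12, 12) - no unilateral deviation beneficial
(Hare, Hare): (10, 10) - no unilateral deviation beneficial
Mixed NE: P1 plays Stag with p = 0.6, P2 plays Stag with q = 0.6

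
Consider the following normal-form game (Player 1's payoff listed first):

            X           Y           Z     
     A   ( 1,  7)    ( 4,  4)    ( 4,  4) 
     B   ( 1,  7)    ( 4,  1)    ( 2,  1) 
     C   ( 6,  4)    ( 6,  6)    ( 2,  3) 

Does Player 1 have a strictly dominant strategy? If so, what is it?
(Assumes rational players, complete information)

No strictly dominant strategy exists for Player 1

Work:
A strategy strictly dominates another if it gives a strictly higher payoff against every opponent action. Compare each pair of P1's strategies column-by-column:
  A vs B: [1 vs 1, 4 vs 4, 4 vs 2] → A does not strictly dominate B (column X: 1 ≤ 1)
  A vs C: [1 vs 6, 4 vs 6, 4 vs 2] → A does not strictly dominate C (column X: 1 ≤ 6)
  B vs A: [1 vs 1, 4 vs 4, 2 vs 4] → B does not strictly dominate A (column X: 1 ≤ 1)
  B vs C: [1 vs 6, 4 vs 6, 2 vs 2] → B does not strictly dominate C (column X: 1 ≤ 6)
  C vs A: [6 vs 1, 6 vs 4, 2 vs 4] → C does not strictly dominate A (column Z: 2 ≤ 4)
  C vs B: [6 vs 1, 6 vs 4, 2 vs 2] → C does not strictly dominate B (column Z: 2 ≤ 2)
No single strategy strictly dominates all others → no strictly dominant strategy.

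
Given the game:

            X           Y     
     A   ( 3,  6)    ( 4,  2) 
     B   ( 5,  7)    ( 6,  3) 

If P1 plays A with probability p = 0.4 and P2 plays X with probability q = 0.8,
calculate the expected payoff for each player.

E[P1] = 4.4, E[P2] = 5.8

Work:
E[P1] = p·q·π₁(A,X) + p·(1-q)·π₁(A,Y) + (1-p)·q·π₁(B,X) + (1-p)·(1-q)·π₁(B,Y)
= 0.4·0.8·3 + 0.4·0.2·4 + 0.6·0.8·5 + 0.6·0.2·6
= 4.4

E[P2] = 5.8 (similar calculation)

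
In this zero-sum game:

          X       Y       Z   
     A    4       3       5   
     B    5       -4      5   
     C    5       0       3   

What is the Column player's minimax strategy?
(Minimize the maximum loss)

Column should play Y, value = 3

Work:
Column player minimizes Row's maximum payoff:
Column X: max payoff to Row = 5
Column Y: max payoff to Row = 3
Column Z: max payoff to Row = 5
Minimum is 3, achieved by column Y.
Minimax strategy: Y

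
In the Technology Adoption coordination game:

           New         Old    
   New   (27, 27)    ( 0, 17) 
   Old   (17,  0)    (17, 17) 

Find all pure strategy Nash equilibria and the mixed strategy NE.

Pure NE: (New, New) and (Old, Old); Mixed NE: p = 0.6296, q = 0.6296

Work:
Check pure NE:
(New, New): (27, 27) - no unilateral deviation beneficial
(Old, Old): (17, 17) - no unilateral deviation beneficial
Mixed NE: P1 plays New with p = 0.6296, P2 plays New with q = 0.6296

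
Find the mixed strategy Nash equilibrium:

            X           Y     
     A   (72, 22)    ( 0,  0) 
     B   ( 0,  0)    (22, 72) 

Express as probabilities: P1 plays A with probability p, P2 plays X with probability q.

p = 0.766, q = 0.234

Work:
Find probabilities that make opponent indifferent:
P2 chooses q to make P1 indifferent between A and B
P1 chooses p to make P2 indifferent between X and Y
Mixed NE: P1 plays (A: 0.766, B: 0.234), P2 plays (X: 0.234, Y: 0.766)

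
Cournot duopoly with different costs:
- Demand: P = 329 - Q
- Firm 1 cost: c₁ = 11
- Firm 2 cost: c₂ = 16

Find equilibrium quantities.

q₁* = 107.67, q₂* = 102.67

Work:
Reaction: q₁ = (329 - 11 - q₂)/2
Reaction: q₂ = (329 - 16 - q₁)/2
Solve simultaneously:
q₁* = (329 - 2×11 + 16)/3 = 107.67
q₂* = (329 - 2×16 + 11)/3 = 102.67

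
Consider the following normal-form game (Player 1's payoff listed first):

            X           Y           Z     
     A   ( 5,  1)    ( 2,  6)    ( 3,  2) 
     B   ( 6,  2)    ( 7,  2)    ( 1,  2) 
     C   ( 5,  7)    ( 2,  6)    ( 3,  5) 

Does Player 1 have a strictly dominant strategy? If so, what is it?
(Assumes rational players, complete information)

No strictly dominant strategy exists for Player 1

Work:
A strategy strictly dominates another if it gives a strictly higher payoff against every opponent action. Compare each pair of P1's strategies column-by-column:
  A vs B: [5 vs 6, 2 vs 7, 3 vs 1] → A does not strictly dominate B (column X: 5 ≤ 6)
  A vs C: [5 vs 5, 2 vs 2, 3 vs 3] → A does not strictly dominate C (column X: 5 ≤ 5)
  B vs A: [6 vs 5, 7 vs 2, 1 vs 3] → B does not strictly dominate A (column Z: 1 ≤ 3)
  B vs C: [6 vs 5, 7 vs 2, 1 vs 3] → B does not strictly dominate C (column Z: 1 ≤ 3)
  C vs A: [5 vs 5, 2 vs 2, 3 vs 3] → C does not strictly dominate A (column X: 5 ≤ 5)
  C vs B: [5 vs 6, 2 vs 7, 3 vs 1] → C does not strictly dominate B (column X: 5 ≤ 6)
No single strategy strictly dominates all others → no strictly dominant strategy.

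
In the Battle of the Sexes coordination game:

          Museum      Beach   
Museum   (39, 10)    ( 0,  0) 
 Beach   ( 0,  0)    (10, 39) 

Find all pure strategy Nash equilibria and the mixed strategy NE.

Pure NE: (Museum, Museum) and (Beach, Beach); Mixed NE: p = 0.7959, q = 0.2041

Work:
Check pure NE:
(Museum, Museum): (39, 10) - no unilateral deviation beneficial
(Beach, Beach): (10, 39) - no unilateral deviation beneficial
Mixed NE: P1 plays Museum with p = 0.7959, P2 plays Museum with q = 0.2041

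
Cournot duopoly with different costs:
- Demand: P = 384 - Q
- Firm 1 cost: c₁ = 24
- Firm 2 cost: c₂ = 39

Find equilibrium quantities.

q₁* = 125.0, q₂* = 110.0

Work:
Reaction: q₁ = (384 - 24 - q₂)/2
Reaction: q₂ = (384 - 39 - q₁)/2
Solve simultaneously:
q₁* = (384 - 2×24 + 39)/3 = 125.0
q₂* = (384 - 2×39 + 24)/3 = 110.0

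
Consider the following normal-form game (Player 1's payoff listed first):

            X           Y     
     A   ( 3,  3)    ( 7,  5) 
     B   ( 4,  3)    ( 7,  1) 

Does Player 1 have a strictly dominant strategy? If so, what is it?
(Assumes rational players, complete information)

No strictly dominant strategy exists for Player 1

Work:
A strategy strictly dominates another if it gives a strictly higher payoff against every opponent action. Compare each pair of P1's strategies column-by-column:
  A vs B: [3 vs 4, 7 vs 7] → A does not strictly dominate B (column X: 3 ≤ 4)
  B vs A: [4 vs 3, 7 vs 7] → B does not strictly dominate A (column Y: 7 ≤ 7)
No single strategy strictly dominates all others → no strictly dominant strategy.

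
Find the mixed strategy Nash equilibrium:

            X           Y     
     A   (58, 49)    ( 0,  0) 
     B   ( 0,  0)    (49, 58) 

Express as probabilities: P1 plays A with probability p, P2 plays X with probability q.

p = 0.5421, q = 0.4579

Work:
Find probabilities that make opponent indifferent:
P2 chooses q to make P1 indifferent between A and B
P1 chooses p to make P2 indifferent between X and Y
Mixed NE: P1 plays (A: 0.5421, B: 0.4579), P2 plays (X: 0.4579, Y: 0.5421)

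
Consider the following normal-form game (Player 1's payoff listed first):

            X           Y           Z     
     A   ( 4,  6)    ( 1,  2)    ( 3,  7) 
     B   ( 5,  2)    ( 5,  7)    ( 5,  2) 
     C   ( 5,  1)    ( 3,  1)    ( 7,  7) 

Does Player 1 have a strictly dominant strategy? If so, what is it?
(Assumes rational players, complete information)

No strictly dominant strategy exists for Player 1

Work:
A strategy strictly dominates another if it gives a strictly higher payoff against every opponent action. Compare each pair of P1's strategies column-by-column:
  A vs B: [4 vs 5, 1 vs 5, 3 vs 5] → A does not strictly dominate B (column X: 4 ≤ 5)
  A vs C: [4 vs 5, 1 vs 3, 3 vs 7] → A does not strictly dominate C (column X: 4 ≤ 5)
  B vs A: [5 vs 4, 5 vs 1, 5 vs 3] → B strictly dominates A
  B vs C: [5 vs 5, 5 vs 3, 5 vs 7] → B does not strictly dominate C (column X: 5 ≤ 5)
  C vs A: [5 vs 4, 3 vs 1, 7 vs 3] → C strictly dominates A
  C vs B: [5 vs 5, 3 vs 5, 7 vs 5] → C does not strictly dominate B (column X: 5 ≤ 5)
No single strategy strictly dominates all others → no strictly dominant strategy.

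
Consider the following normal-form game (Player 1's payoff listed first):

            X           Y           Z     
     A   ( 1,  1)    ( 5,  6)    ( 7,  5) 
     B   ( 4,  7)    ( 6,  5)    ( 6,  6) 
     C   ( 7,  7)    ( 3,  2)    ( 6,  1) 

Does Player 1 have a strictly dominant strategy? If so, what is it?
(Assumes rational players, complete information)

No strictly dominant strategy exists for Player 1

Work:
A strategy strictly dominates another if it gives a strictly higher payoff against every opponent action. Compare each pair of P1's strategies column-by-column:
  A vs B: [1 vs 4, 5 vs 6, 7 vs 6] → A does not strictly dominate B (column X: 1 ≤ 4)
  A vs C: [1 vs 7, 5 vs 3, 7 vs 6] → A does not strictly dominate C (column X: 1 ≤ 7)
  B vs A: [4 vs 1, 6 vs 5, 6 vs 7] → B does not strictly dominate A (column Z: 6 ≤ 7)
  B vs C: [4 vs 7, 6 vs 3, 6 vs 6] → B does not strictly dominate C (column X: 4 ≤ 7)
  C vs A: [7 vs 1, 3 vs 5, 6 vs 7] → C does not strictly dominate A (column Y: 3 ≤ 5)
  C vs B: [7 vs 4, 3 vs 6, 6 vs 6] → C does not strictly dominate B (column Y: 3 ≤ 6)
No single strategy strictly dominates all others → no strictly dominant strategy.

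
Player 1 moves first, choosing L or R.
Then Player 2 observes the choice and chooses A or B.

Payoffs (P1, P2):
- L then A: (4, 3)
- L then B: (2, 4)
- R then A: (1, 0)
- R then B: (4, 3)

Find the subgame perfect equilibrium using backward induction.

P1 plays R, P2 plays B after L and B after R; Payoff (4, 3)

Work:
Backward induction:
After L: P2 chooses B → P1 gets 2
After R: P2 chooses B → P1 gets 4
P1 chooses R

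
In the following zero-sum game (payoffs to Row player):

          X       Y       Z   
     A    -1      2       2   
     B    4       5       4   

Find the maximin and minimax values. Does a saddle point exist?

Maximin = 4, Minimax = 4, Saddle: True

Work:
Row minimums: [-1, 4] → maximin = 4
Column maximums: [4, 5, 4] → minimax = 4
Saddle point exists! Game value = 4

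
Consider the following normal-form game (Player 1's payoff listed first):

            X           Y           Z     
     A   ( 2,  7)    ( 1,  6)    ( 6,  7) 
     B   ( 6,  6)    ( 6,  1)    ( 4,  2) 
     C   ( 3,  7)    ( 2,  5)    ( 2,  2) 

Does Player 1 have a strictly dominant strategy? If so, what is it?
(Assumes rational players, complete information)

No strictly dominant strategy exists for Player 1

Work:
A strategy strictly dominates another if it gives a strictly higher payoff against every opponent action. Compare each pair of P1's strategies column-by-column:
  A vs B: [2 vs 6, 1 vs 6, 6 vs 4] → A does not strictly dominate B (column X: 2 ≤ 6)
  A vs C: [2 vs 3, 1 vs 2, 6 vs 2] → A does not strictly dominate C (column X: 2 ≤ 3)
  B vs A: [6 vs 2, 6 vs 1, 4 vs 6] → B does not strictly dominate A (column Z: 4 ≤ 6)
  B vs C: [6 vs 3, 6 vs 2, 4 vs 2] → B strictly dominates C
  C vs A: [3 vs 2, 2 vs 1, 2 vs 6] → C does not strictly dominate A (column Z: 2 ≤ 6)
  C vs B: [3 vs 6, 2 vs 6, 2 vs 4] → C does not strictly dominate B (column X: 3 ≤ 6)
No single strategy strictly dominates all others → no strictly dominant strategy.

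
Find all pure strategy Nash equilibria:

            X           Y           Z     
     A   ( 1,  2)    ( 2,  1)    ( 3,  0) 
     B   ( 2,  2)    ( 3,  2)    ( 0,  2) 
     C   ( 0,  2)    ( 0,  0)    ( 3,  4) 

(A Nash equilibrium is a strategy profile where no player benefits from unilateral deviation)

Nash equilibrium: (B, X), (B, Y), (C, Z)

Work:
Best responses:
  P1 vs X: payoffs [1, 2, 0] → best response B (payoff 2)
  P1 vs Y: payoffs [2, 3, 0] → best response B (payoff 3)
  P1 vs Z: payoffs [3, 0, 3] → best response A/C (payoff 3)
  P2 vs A: payoffs [2, 1, 0] → best response X (payoff 2)
  P2 vs B: payoffs [2, 2, 2] → best response X/Y/Z (payoff 2)
  P2 vs C: payoffs [2, 0, 4] → best response Z (payoff 4)
Mutual best responses: (B,X), (B,Y), (C,Z) → Nash equilibria.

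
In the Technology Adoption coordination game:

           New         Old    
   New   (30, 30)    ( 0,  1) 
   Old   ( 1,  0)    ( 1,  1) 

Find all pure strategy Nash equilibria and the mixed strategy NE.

Pure NE: (New, New) and (Old, Old); Mixed NE: p = 0.0333, q = 0.0333

Work:
Check pure NE:
(New, New): (30, 30) - no unilateral deviation beneficial
(Old, Old): (1, 1) - no unilateral deviation beneficial
Mixed NE: P1 plays New with p = 0.0333, P2 plays New with q = 0.0333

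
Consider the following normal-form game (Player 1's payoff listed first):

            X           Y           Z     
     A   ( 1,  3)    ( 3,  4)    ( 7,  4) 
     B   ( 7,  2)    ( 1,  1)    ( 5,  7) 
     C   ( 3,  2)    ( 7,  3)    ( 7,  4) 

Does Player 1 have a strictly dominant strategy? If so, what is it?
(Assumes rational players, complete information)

No strictly dominant strategy exists for Player 1

Work:
A strategy strictly dominates another if it gives a strictly higher payoff against every opponent action. Compare each pair of P1's strategies column-by-column:
  A vs B: [1 vs 7, 3 vs 1, 7 vs 5] → A does not strictly dominate B (column X: 1 ≤ 7)
  A vs C: [1 vs 3, 3 vs 7, 7 vs 7] → A does not strictly dominate C (column X: 1 ≤ 3)
  B vs A: [7 vs 1, 1 vs 3, 5 vs 7] → B does not strictly dominate A (column Y: 1 ≤ 3)
  B vs C: [7 vs 3, 1 vs 7, 5 vs 7] → B does not strictly dominate C (column Y: 1 ≤ 7)
  C vs A: [3 vs 1, 7 vs 3, 7 vs 7] → C does not strictly dominate A (column Z: 7 ≤ 7)
  C vs B: [3 vs 7, 7 vs 1, 7 vs 5] → C does not strictly dominate B (column X: 3 ≤ 7)
No single strategy strictly dominates all others → no strictly dominant strategy.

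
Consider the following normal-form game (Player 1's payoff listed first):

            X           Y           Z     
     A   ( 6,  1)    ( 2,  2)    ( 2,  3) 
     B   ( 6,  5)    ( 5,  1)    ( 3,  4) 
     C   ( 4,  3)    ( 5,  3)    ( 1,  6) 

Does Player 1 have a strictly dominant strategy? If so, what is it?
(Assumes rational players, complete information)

No strictly dominant strategy exists for Player 1

Work:
A strategy strictly dominates another if it gives a strictly higher payoff against every opponent action. Compare each pair of P1's strategies column-by-column:
  A vs B: [6 vs 6, 2 vs 5, 2 vs 3] → A does not strictly dominate B (column X: 6 ≤ 6)
  A vs C: [6 vs 4, 2 vs 5, 2 vs 1] → A does not strictly dominate C (column Y: 2 ≤ 5)
  B vs A: [6 vs 6, 5 vs 2, 3 vs 2] → B does not strictly dominate A (column X: 6 ≤ 6)
  B vs C: [6 vs 4, 5 vs 5, 3 vs 1] → B does not strictly dominate C (column Y: 5 ≤ 5)
  C vs A: [4 vs 6, 5 vs 2, 1 vs 2] → C does not strictly dominate A (column X: 4 ≤ 6)
  C vs B: [4 vs 6, 5 vs 5, 1 vs 3] → C does not strictly dominate B (column X: 4 ≤ 6)
No single strategy strictly dominates all others → no strictly dominant strategy.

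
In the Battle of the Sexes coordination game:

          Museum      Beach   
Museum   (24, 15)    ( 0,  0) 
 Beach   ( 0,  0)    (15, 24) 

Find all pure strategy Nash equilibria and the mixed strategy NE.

Pure NE: (Museum, Museum) and (Beach, Beach); Mixed NE: p = 0.6154, q = 0.3846

Work:
Check pure NE:
(Museum, Museum): (24, 15) - no unilateral deviation beneficial
(Beach, Beach): (15, 24) - no unilateral deviation beneficial
Mixed NE: P1 plays Museum with p = 0.6154, P2 plays Museum with q = 0.3846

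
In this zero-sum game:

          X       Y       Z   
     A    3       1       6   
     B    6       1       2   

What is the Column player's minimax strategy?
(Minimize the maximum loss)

Column should play Y, value = 1

Work:
Column player minimizes Row's maximum payoff:
Column X: max payoff to Row = 6
Column Y: max payoff to Row = 1
Column Z: max payoff to Row = 6
Minimum is 1, achieved by column Y.
Minimax strategy: Y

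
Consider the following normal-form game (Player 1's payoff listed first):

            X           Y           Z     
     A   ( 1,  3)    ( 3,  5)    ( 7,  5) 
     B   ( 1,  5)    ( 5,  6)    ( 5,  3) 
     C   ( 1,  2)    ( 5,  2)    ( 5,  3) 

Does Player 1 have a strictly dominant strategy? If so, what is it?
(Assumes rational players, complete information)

No strictly dominant strategy exists for Player 1

Work:
A strategy strictly dominates another if it gives a strictly higher payoff against every opponent action. Compare each pair of P1's strategies column-by-column:
  A vs B: [1 vs 1, 3 vs 5, 7 vs 5] → A does not strictly dominate B (column X: 1 ≤ 1)
  A vs C: [1 vs 1, 3 vs 5, 7 vs 5] → A does not strictly dominate C (column X: 1 ≤ 1)
  B vs A: [1 vs 1, 5 vs 3, 5 vs 7] → B does not strictly dominate A (column X: 1 ≤ 1)
  B vs C: [1 vs 1, 5 vs 5, 5 vs 5] → B does not strictly dominate C (column X: 1 ≤ 1)
  C vs A: [1 vs 1, 5 vs 3, 5 vs 7] → C does not strictly dominate A (column X: 1 ≤ 1)
  C vs B: [1 vs 1, 5 vs 5, 5 vs 5] → C does not strictly dominate B (column X: 1 ≤ 1)
No single strategy strictly dominates all others → no strictly dominant strategy.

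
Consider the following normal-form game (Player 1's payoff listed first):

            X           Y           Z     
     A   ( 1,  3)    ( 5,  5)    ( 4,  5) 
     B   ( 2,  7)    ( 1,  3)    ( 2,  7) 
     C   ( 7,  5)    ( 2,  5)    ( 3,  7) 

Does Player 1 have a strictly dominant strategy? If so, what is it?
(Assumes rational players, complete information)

No strictly dominant strategy exists for Player 1

Work:
A strategy strictly dominates another if it gives a strictly higher payoff against every opponent action. Compare each pair of P1's strategies column-by-column:
  A vs B: [1 vs 2, 5 vs 1, 4 vs 2] → A does not strictly dominate B (column X: 1 ≤ 2)
  A vs C: [1 vs 7, 5 vs 2, 4 vs 3] → A does not strictly dominate C (column X: 1 ≤ 7)
  B vs A: [2 vs 1, 1 vs 5, 2 vs 4] → B does not strictly dominate A (column Y: 1 ≤ 5)
  B vs C: [2 vs 7, 1 vs 2, 2 vs 3] → B does not strictly dominate C (column X: 2 ≤ 7)
  C vs A: [7 vs 1, 2 vs 5, 3 vs 4] → C does not strictly dominate A (column Y: 2 ≤ 5)
  C vs B: [7 vs 2, 2 vs 1, 3 vs 2] → C strictly dominates B
No single strategy strictly dominates all others → no strictly dominant strategy.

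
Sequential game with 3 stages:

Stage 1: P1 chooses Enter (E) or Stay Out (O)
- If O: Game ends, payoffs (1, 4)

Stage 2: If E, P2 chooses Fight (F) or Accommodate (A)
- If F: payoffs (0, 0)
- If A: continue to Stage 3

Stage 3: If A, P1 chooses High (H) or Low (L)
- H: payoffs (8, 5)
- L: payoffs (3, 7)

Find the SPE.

SPE: (E, A, H); Outcome (8, 5)

Work:
Stage 3: P1 chooses H (8 vs 3)
Stage 2: P2: F->0, A->5 (anticipating H). Choose A
Stage 1: P1: O->1, E->8 (anticipating A, H). Choose E
SPE path: E -> A -> H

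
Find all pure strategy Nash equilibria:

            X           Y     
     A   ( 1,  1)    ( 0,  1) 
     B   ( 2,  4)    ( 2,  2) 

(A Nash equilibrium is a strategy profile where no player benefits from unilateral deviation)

Nash equilibrium: (B, X)

Work:
Best responses:
  P1 vs X: payoffs [1, 2] → best response B (payoff 2)
  P1 vs Y: payoffs [0, 2] → best response B (payoff 2)
  P2 vs A: payoffs [1, 1] → best response X/Y (payoff 1)
  P2 vs B: payoffs [4, 2] → best response X (payoff 4)
Mutual best responses: (B,X) → Nash equilibria.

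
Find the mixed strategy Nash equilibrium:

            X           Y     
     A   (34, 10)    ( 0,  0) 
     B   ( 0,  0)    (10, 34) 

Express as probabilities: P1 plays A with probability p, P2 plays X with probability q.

p = 0.7727, q = 0.2273

Work:
Find probabilities that make opponent indifferent:
P2 chooses q to make P1 indifferent between A and B
P1 chooses p to make P2 indifferent between X and Y
Mixed NE: P1 plays (A: 0.7727, B: 0.2273), P2 plays (X: 0.2273, Y: 0.7727)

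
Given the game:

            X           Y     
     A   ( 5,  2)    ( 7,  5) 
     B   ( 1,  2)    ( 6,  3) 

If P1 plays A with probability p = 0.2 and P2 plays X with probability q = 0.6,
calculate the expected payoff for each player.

E[P1] = 3.56, E[P2] = 2.56

Work:
E[P1] = p·q·π₁(A,X) + p·(1-q)·π₁(A,Y) + (1-p)·q·π₁(B,X) + (1-p)·(1-q)·π₁(B,Y)
= 0.2·0.6·5 + 0.2·0.4·7 + 0.8·0.6·1 + 0.8·0.4·6
= 3.56

E[P2] = 2.56 (similar calculation)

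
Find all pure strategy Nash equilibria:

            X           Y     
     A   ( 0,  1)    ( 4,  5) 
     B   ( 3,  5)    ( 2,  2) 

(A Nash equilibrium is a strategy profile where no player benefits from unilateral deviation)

Nash equilibrium: (A, Y), (B, X)

Work:
Best responses:
  P1 vs X: payoffs [0, 3] → best response B (payoff 3)
  P1 vs Y: payoffs [4, 2] → best response A (payoff 4)
  P2 vs A: payoffs [1, 5] → best response Y (payoff 5)
  P2 vs B: payoffs [5, 2] → best response X (payoff 5)
Mutual best responses: (A,Y), (B,X) → Nash equilibria.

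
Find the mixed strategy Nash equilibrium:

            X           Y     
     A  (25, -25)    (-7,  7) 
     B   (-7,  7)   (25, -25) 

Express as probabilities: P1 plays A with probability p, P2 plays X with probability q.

p = 0.5, q = 0.5

Work:
Find probabilities that make opponent indifferent:
P2 chooses q to make P1 indifferent between A and B
P1 chooses p to make P2 indifferent between X and Y
Mixed NE: P1 plays (A: 0.5, B: 0.5), P2 plays (X: 0.5, Y: 0.5)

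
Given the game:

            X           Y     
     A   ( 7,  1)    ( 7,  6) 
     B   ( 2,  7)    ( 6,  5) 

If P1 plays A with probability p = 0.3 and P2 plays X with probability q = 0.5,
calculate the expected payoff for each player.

E[P1] = 4.9, E[P2] = 5.25

Work:
E[P1] = p·q·π₁(A,X) + p·(1-q)·π₁(A,Y) + (1-p)·q·π₁(B,X) + (1-p)·(1-q)·π₁(B,Y)
= 0.3·0.5·7 + 0.3·0.5·7 + 0.7·0.5·2 + 0.7·0.5·6
= 4.9

E[P2] = 5.25 (similar calculation)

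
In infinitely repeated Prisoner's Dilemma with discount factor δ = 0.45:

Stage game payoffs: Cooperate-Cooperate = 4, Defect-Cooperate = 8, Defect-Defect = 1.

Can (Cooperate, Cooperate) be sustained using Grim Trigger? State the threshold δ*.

δ* = 0.5714; since δ = 0.45 < 0.5714, cooperation cannot be sustained

Work:
For Grim Trigger:
Cooperate forever: 4/(1-δ)
Defect then punished: 8 + 1·δ/(1-δ)
Need: 4/(1-δ) ≥ 8 + 1·δ/(1-δ)
Solving: δ ≥ (T-R)/(T-P) = (8-4)/(8-1) = 0.5714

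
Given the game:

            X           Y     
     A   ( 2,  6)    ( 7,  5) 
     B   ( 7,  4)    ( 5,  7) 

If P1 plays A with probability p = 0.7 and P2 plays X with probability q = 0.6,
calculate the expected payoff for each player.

E[P1] = 4.66, E[P2] = 5.48

Work:
E[P1] = p·q·π₁(A,X) + p·(1-q)·π₁(A,Y) + (1-p)·q·π₁(B,X) + (1-p)·(1-q)·π₁(B,Y)
= 0.7·0.6·2 + 0.7·0.4·7 + 0.3·0.6·7 + 0.3·0.4·5
= 4.66

E[P2] = 5.48 (similar calculation)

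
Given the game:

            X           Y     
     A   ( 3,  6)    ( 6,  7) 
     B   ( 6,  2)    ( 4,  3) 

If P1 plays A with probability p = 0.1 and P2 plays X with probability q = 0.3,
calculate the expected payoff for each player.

E[P1] = 4.65, E[P2] = 3.1

Work:
E[P1] = p·q·π₁(A,X) + p·(1-q)·π₁(A,Y) + (1-p)·q·π₁(B,X) + (1-p)·(1-q)·π₁(B,Y)
= 0.1·0.3·3 + 0.1·0.7·6 + 0.9·0.3·6 + 0.9·0.7·4
= 4.65

E[P2] = 3.1 (similar calculation)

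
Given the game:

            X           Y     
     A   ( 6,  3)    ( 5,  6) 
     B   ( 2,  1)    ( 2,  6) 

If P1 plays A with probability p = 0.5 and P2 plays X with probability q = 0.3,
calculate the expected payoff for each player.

E[P1] = 3.65, E[P2] = 4.8

Work:
E[P1] = p·q·π₁(A,X) + p·(1-q)·π₁(A,Y) + (1-p)·q·π₁(B,X) + (1-p)·(1-q)·π₁(B,Y)
= 0.5·0.3·6 + 0.5·0.7·5 + 0.5·0.3·2 + 0.5·0.7·2
= 3.65

E[P2] = 4.8 (similar calculation)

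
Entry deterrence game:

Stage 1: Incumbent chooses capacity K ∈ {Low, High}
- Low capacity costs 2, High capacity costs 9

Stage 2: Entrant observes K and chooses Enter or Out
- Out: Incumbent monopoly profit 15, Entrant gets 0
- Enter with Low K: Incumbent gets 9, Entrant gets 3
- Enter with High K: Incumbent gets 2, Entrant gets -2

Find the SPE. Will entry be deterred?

SPE: (Low, Enter|Low, Out|High); Entry not deterred. Incumbent net profit = 7, Entrant gets 3

Work:
After Low K: Entrant enters (3 > 0)
After High K: Entrant stays out (-2 < 0)
Incumbent: Low → 9−2=7, High → 15−9=6
Incumbent chooses Low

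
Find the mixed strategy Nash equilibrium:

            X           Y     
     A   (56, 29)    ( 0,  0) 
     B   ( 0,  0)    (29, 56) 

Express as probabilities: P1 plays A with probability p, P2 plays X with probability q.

p = 0.6588, q = 0.3412

Work:
Find probabilities that make opponent indifferent:
P2 chooses q to make P1 indifferent between A and B
P1 chooses p to make P2 indifferent between X and Y
Mixed NE: P1 plays (A: 0.6588, B: 0.3412), P2 plays (X: 0.3412, Y: 0.6588)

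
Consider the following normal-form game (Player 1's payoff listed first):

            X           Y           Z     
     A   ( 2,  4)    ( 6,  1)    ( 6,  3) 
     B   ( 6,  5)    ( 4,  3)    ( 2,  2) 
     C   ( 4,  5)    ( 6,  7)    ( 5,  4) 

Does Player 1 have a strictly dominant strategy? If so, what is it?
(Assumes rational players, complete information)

No strictly dominant strategy exists for Player 1

Work:
A strategy strictly dominates another if it gives a strictly higher payoff against every opponent action. Compare each pair of P1's strategies column-by-column:
  A vs B: [2 vs 6, 6 vs 4, 6 vs 2] → A does not strictly dominate B (column X: 2 ≤ 6)
  A vs C: [2 vs 4, 6 vs 6, 6 vs 5] → A does not strictly dominate C (column X: 2 ≤ 4)
  B vs A: [6 vs 2, 4 vs 6, 2 vs 6] → B does not strictly dominate A (column Y: 4 ≤ 6)
  B vs C: [6 vs 4, 4 vs 6, 2 vs 5] → B does not strictly dominate C (column Y: 4 ≤ 6)
  C vs A: [4 vs 2, 6 vs 6, 5 vs 6] → C does not strictly dominate A (column Y: 6 ≤ 6)
  C vs B: [4 vs 6, 6 vs 4, 5 vs 2] → C does not strictly dominate B (column X: 4 ≤ 6)
No single strategy strictly dominates all others → no strictly dominant strategy.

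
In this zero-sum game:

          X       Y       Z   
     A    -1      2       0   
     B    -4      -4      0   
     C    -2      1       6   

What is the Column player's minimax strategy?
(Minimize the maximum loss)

Column should play X, value = -1

Work:
Column player minimizes Row's maximum payoff:
Column X: max payoff to Row = -1
Column Y: max payoff to Row = 2
Column Z: max payoff to Row = 6
Minimum is -1, achieved by column X.
Minimax strategy: X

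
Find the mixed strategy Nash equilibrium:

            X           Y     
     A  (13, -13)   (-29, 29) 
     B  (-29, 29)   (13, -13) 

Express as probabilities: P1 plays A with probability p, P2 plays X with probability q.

p = 0.5, q = 0.5

Work:
Find probabilities that make opponent indifferent:
P2 chooses q to make P1 indifferent between A and B
P1 chooses p to make P2 indifferent between X and Y
Mixed NE: P1 plays (A: 0.5, B: 0.5), P2 plays (X: 0.5, Y: 0.5)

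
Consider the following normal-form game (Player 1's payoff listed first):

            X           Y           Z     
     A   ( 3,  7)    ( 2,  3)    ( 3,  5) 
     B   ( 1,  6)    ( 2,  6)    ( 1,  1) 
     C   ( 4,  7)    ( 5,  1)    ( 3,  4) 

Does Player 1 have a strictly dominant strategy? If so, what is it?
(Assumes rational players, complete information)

No strictly dominant strategy exists for Player 1

Work:
A strategy strictly dominates another if it gives a strictly higher payoff against every opponent action. Compare each pair of P1's strategies column-by-column:
  A vs B: [3 vs 1, 2 vs 2, 3 vs 1] → A does not strictly dominate B (column Y: 2 ≤ 2)
  A vs C: [3 vs 4, 2 vs 5, 3 vs 3] → A does not strictly dominate C (column X: 3 ≤ 4)
  B vs A: [1 vs 3, 2 vs 2, 1 vs 3] → B does not strictly dominate A (column X: 1 ≤ 3)
  B vs C: [1 vs 4, 2 vs 5, 1 vs 3] → B does not strictly dominate C (column X: 1 ≤ 4)
  C vs A: [4 vs 3, 5 vs 2, 3 vs 3] → C does not strictly dominate A (column Z: 3 ≤ 3)
  C vs B: [4 vs 1, 5 vs 2, 3 vs 1] → C strictly dominates B
No single strategy strictly dominates all others → no strictly dominant strategy.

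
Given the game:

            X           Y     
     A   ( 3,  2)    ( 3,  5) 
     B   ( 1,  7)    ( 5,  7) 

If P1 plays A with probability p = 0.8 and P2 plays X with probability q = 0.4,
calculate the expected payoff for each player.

E[P1] = 3.08, E[P2] = 4.44

Work:
E[P1] = p·q·π₁(A,X) + p·(1-q)·π₁(A,Y) + (1-p)·q·π₁(B,X) + (1-p)·(1-q)·π₁(B,Y)
= 0.8·0.4·3 + 0.8·0.6·3 + 0.2·0.4·1 + 0.2·0.6·5
= 3.08

E[P2] = 4.44 (similar calculation)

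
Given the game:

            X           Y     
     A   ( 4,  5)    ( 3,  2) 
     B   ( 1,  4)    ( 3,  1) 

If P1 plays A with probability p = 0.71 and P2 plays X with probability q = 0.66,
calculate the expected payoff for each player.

E[P1] = 3.0858, E[P2] = 3.69

Work:
E[P1] = p·q·π₁(A,X) + p·(1-q)·π₁(A,Y) + (1-p)·q·π₁(B,X) + (1-p)·(1-q)·π₁(B,Y)
= 0.71·0.66·4 + 0.71·0.34·3 + 0.29·0.66·1 + 0.29·0.34·3
= 3.0858

E[P2] = 3.69 (similar calculation)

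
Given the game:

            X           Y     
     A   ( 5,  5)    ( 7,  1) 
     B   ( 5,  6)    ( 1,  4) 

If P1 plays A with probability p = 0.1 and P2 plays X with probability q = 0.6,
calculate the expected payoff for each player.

E[P1] = 3.64, E[P2] = 5.02

Work:
E[P1] = p·q·π₁(A,X) + p·(1-q)·π₁(A,Y) + (1-p)·q·π₁(B,X) + (1-p)·(1-q)·π₁(B,Y)
= 0.1·0.6·5 + 0.1·0.4·7 + 0.9·0.6·5 + 0.9·0.4·1
= 3.64

E[P2] = 5.02 (similar calculation)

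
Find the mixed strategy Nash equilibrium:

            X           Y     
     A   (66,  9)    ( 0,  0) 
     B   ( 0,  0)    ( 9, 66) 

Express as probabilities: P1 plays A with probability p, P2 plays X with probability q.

p = 0.88, q = 0.12

Work:
Find probabilities that make opponent indifferent:
P2 chooses q to make P1 indifferent between A and B
P1 chooses p to make P2 indifferent between X and Y
Mixed NE: P1 plays (A: 0.88, B: 0.12), P2 plays (X: 0.12, Y: 0.88)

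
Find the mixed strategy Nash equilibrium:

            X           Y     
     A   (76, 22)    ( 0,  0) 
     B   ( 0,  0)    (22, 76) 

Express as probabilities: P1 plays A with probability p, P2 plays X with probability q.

p = 0.7755, q = 0.2245

Work:
Find probabilities that make opponent indifferent:
P2 chooses q to make P1 indifferent between A and B
P1 chooses p to make P2 indifferent between X and Y
Mixed NE: P1 plays (A: 0.7755, B: 0.2245), P2 plays (X: 0.2245, Y: 0.7755)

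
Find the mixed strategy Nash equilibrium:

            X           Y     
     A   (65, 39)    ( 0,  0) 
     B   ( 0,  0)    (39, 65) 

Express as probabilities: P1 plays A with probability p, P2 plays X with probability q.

p = 0.625, q = 0.375

Work:
Find probabilities that make opponent indifferent:
P2 chooses q to make P1 indifferent between A and B
P1 chooses p to make P2 indifferent between X and Y
Mixed NE: P1 plays (A: 0.625, B: 0.375), P2 plays (X: 0.375, Y: 0.625)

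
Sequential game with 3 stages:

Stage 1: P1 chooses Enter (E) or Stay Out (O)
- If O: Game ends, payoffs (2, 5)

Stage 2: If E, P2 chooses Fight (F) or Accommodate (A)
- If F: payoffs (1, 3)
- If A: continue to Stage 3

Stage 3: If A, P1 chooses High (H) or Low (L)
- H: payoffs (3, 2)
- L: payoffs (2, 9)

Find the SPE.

SPE: (O, F, H); Outcome (2, 5)

Work:
Stage 3: P1 chooses H (3 vs 2)
Stage 2: P2: F->3, A->2 (anticipating H). Choose F
Stage 1: P1: O->2, E->1 (anticipating F, H). Choose O
SPE path: O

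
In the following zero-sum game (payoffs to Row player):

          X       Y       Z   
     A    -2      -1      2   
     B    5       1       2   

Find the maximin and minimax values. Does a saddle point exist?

Maximin = 1, Minimax = 1, Saddle: True

Work:
Row minimums: [-2, 1] → maximin = 1
Column maximums: [5, 1, 2] → minimax = 1
Saddle point exists! Game value = 1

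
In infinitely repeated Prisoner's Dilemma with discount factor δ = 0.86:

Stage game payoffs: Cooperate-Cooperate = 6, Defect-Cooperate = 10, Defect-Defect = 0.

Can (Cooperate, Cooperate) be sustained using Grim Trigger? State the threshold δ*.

δ* = 0.4; since δ = 0.86 ≥ 0.4, cooperation can be sustained

Work:
For Grim Trigger:
Cooperate forever: 6/(1-δ)
Defect then punished: 10 + 0·δ/(1-δ)
Need: 6/(1-δ) ≥ 10 + 0·δ/(1-δ)
Solving: δ ≥ (T-R)/(T-P) = (10-6)/(10-0) = 0.4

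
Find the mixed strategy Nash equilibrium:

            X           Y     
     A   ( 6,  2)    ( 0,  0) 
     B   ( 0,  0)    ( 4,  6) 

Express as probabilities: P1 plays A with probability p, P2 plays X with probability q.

p = 0.75, q = 0.4

Work:
Find probabilities that make opponent indifferent:
P2 chooses q to make P1 indifferent between A and B
P1 chooses p to make P2 indifferent between X and Y
Mixed NE: P1 plays (A: 0.75, B: 0.25), P2 plays (X: 0.4, Y: 0.6)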